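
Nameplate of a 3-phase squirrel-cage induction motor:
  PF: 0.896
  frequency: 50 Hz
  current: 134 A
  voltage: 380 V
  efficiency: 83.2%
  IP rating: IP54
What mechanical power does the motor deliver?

65.7 kW

P_in = √3·V·I·cosφ = 1.732 × 380 × 134 × 0.896 = 79021 W
P_out = η·P_in = 0.832 × 79021 = 65745 W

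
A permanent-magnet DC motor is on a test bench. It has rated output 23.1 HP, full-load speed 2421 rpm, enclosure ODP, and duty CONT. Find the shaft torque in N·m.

P_out = 23.1 × 746 = 17233 W
ω = 2π × 2421/60 = 253.5 rad/s
τ = P_out/ω = 17233/253.5 = 68 N·m

68 N·m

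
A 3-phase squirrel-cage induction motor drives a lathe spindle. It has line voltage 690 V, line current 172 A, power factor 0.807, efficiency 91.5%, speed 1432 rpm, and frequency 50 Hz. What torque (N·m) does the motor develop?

1010 N·m

P_in = √3·V·I·cosφ = 1.732 × 690 × 172 × 0.807 = 165882 W
P_out = η·P_in = 0.915 × 165882 = 151782 W
n = 1432 rpm
ω = 2π×1432/60 = 150 rad/s
τ = P_out/ω = 151782/150 = 1010 N·m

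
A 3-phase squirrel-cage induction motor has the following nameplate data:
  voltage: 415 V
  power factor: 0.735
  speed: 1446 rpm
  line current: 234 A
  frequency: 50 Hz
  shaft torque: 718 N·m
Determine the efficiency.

87.9 %

ω = 2π × 1446/60 = 151.4 rad/s; P_out = τω = 718 × 151.4 = 108705 W
P_in = √3·V_L·I_L·cosφ = 1.732 × 415 × 234 × 0.735 = 123623 W
η = P_out / P_in = 108705 / 123623 = 0.879 = 87.9%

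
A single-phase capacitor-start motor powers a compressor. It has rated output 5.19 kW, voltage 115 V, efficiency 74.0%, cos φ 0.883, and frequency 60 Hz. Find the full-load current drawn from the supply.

P_out = 5.19 kW = 5190 W
P_in = P_out / η = 5190 / 0.740 = 7014 W
I = P_in / (V·cosφ) = 7014 / (115 × 0.883) = 69.1 A

69.1 A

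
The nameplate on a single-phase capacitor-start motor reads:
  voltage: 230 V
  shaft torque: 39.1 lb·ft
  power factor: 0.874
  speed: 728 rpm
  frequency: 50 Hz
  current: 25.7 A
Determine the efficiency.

τ = 39.1 lb·ft × 1.356 = 53.02 N·m
ω = 2π × 728/60 = 76.24 rad/s; P_out = τω = 53.02 × 76.24 = 4042 W
P_in = V·I·cosφ = 230 × 25.7 × 0.874 = 5166 W
η = P_out / P_in = 4042 / 5166 = 0.782 = 78.2%

78.2 %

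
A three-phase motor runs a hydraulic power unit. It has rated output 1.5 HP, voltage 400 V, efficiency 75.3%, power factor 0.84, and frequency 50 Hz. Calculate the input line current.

2.55 A

P_out = 1.5 × 746 = 1119 W
P_in = P_out / η = 1119 / 0.753 = 1486 W
I_L = P_in / (√3·V_L·cosφ) = 1486 / (1.732 × 400 × 0.84) = 2.55 A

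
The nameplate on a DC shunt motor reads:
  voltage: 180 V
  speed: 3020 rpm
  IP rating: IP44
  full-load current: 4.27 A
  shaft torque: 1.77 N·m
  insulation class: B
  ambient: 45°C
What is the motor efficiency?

72.8 %

ω = 2π × 3020/60 = 316.3 rad/s; P_out = τω = 1.77 × 316.3 = 560 W
P_in = V·I = 180 × 4.27 = 769 W
η = P_out / P_in = 560 / 769 = 0.728 = 72.8%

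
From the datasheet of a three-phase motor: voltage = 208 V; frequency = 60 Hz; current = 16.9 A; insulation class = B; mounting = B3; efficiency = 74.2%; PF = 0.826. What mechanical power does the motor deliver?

P_in = √3·V·I·cosφ = 1.732 × 208 × 16.9 × 0.826 = 5029 W
P_out = η·P_in = 0.742 × 5029 = 3732 W

3.73 kW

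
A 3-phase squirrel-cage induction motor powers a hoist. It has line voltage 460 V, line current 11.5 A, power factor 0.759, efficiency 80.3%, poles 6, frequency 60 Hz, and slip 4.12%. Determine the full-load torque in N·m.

46.3 N·m

P_in = √3·V·I·cosφ = 1.732 × 460 × 11.5 × 0.759 = 6954 W
P_out = η·P_in = 0.803 × 6954 = 5584 W
n_s = 120×60/6 = 1200 rpm; n = 1200×(1−0.0412) = 1151 rpm
ω = 2π×1151/60 = 120.5 rad/s
τ = P_out/ω = 5584/120.5 = 46.3 N·m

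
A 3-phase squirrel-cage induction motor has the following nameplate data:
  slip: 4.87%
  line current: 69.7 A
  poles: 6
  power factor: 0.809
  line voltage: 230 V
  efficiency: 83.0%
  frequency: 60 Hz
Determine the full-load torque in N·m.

P_in = √3·V·I·cosφ = 1.732 × 230 × 69.7 × 0.809 = 22462 W
P_out = η·P_in = 0.83 × 22462 = 18643 W
n_s = 120×60/6 = 1200 rpm; n = 1200×(1−0.0487) = 1142 rpm
ω = 2π×1142/60 = 119.6 rad/s
τ = P_out/ω = 18643/119.6 = 156 N·m

156 N·m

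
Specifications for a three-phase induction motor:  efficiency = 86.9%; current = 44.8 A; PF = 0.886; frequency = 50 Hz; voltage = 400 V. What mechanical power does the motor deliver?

23.9 kW

P_in = √3·V·I·cosφ = 1.732 × 400 × 44.8 × 0.886 = 27499 W
P_out = η·P_in = 0.869 × 27499 = 23897 W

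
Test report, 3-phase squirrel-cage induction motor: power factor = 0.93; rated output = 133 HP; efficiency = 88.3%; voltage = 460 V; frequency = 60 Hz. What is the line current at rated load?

152 A

P_out = 133 × 746 = 99218 W
P_in = P_out / η = 99218 / 0.883 = 112365 W
I_L = P_in / (√3·V_L·cosφ) = 112365 / (1.732 × 460 × 0.93) = 152 A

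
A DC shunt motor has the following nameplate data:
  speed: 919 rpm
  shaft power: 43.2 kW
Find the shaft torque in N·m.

ω = 2π × 919/60 = 96.24 rad/s
τ = P/ω = 43200/96.24 = 449 N·m

449 N·m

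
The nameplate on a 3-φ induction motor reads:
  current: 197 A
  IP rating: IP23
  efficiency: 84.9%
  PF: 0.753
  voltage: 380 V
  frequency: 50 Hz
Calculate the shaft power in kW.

82.9 kW

P_in = √3·V·I·cosφ = 1.732 × 380 × 197 × 0.753 = 97632 W
P_out = η·P_in = 0.849 × 97632 = 82890 W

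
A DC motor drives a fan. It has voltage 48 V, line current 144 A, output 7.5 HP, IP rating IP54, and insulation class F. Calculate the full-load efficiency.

80.9 %

P_out = 7.5 × 746 = 5595 W
P_in = V·I = 48 × 144 = 6912 W
η = P_out / P_in = 5595 / 6912 = 0.809 = 80.9%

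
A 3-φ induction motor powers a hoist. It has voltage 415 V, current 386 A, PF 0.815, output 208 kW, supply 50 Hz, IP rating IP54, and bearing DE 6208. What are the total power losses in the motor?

P_in = √3·V·I·cosφ = 1.732×415×386×0.815 = 226121 W
P_out = 208000 W
Losses = P_in − P_out = 226121 − 208000 = 18121 W

18100 W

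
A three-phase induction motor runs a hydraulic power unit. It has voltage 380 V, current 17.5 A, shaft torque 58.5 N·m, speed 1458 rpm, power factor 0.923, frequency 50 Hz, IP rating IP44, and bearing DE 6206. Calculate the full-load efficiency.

84.0 %

ω = 2π × 1458/60 = 152.7 rad/s; P_out = τω = 58.5 × 152.7 = 8933 W
P_in = √3·V_L·I_L·cosφ = 1.732 × 380 × 17.5 × 0.923 = 10631 W
η = P_out / P_in = 8933 / 10631 = 0.840 = 84.0%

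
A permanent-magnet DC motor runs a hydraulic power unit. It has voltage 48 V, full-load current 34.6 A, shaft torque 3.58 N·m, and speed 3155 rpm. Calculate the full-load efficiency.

71.2 %

ω = 2π × 3155/60 = 330.4 rad/s; P_out = τω = 3.58 × 330.4 = 1183 W
P_in = V·I = 48 × 34.6 = 1661 W
η = P_out / P_in = 1183 / 1661 = 0.712 = 71.2%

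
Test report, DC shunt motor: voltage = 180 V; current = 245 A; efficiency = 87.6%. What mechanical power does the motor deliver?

38.6 kW

P_in = V·I = 180 × 245 = 44100 W
P_out = η·P_in = 0.876 × 44100 = 38632 W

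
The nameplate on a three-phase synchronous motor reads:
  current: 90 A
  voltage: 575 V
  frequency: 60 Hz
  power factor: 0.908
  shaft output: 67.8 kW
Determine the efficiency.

P_out = 67.8 kW = 67800 W
P_in = √3·V_L·I_L·cosφ = 1.732 × 575 × 90 × 0.908 = 81385 W
η = P_out / P_in = 67800 / 81385 = 0.833 = 83.3%

83.3 %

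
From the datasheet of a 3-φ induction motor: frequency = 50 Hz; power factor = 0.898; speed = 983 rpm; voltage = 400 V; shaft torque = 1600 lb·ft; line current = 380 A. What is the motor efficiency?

94.5 %

τ = 1600 lb·ft × 1.356 = 2170 N·m
ω = 2π × 983/60 = 102.9 rad/s; P_out = τω = 2170 × 102.9 = 223293 W
P_in = √3·V_L·I_L·cosφ = 1.732 × 400 × 380 × 0.898 = 236411 W
η = P_out / P_in = 223293 / 236411 = 0.945 = 94.5%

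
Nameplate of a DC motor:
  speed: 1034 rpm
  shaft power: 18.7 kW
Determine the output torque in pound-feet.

ω = 2π × 1034/60 = 108.3 rad/s
τ = P/ω = 18700/108.3 = 172.7 N·m
In lb·ft: 172.7/1.356 = 127 lb·ft

127 lb·ft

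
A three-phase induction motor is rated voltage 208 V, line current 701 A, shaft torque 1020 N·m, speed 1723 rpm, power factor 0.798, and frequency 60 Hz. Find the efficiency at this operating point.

ω = 2π × 1723/60 = 180.4 rad/s; P_out = τω = 1020 × 180.4 = 184008 W
P_in = √3·V_L·I_L·cosφ = 1.732 × 208 × 701 × 0.798 = 201526 W
η = P_out / P_in = 184008 / 201526 = 0.913 = 91.3%

91.3 %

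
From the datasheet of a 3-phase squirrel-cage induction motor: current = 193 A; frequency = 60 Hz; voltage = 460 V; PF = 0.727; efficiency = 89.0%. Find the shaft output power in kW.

99.5 kW

P_in = √3·V·I·cosφ = 1.732 × 460 × 193 × 0.727 = 111789 W
P_out = η·P_in = 0.89 × 111789 = 99492 W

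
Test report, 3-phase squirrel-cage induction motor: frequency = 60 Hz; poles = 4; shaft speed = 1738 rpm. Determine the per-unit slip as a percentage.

3.4 %

n_s = 120f/p = 120×60/4 = 1800 rpm
s = (n_s − n)/n_s = (1800 − 1738)/1800 = 0.0344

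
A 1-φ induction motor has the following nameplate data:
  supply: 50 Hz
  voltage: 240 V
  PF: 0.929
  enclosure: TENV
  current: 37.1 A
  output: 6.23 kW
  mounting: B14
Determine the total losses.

2.04 kW

P_in = V·I·cosφ = 240×37.1×0.929 = 8272 W
P_out = 6230 W
Losses = P_in − P_out = 8272 − 6230 = 2042 W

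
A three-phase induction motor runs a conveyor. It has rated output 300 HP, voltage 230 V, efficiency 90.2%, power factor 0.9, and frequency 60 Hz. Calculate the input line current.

P_out = 300 × 746 = 223800 W
P_in = P_out / η = 223800 / 0.902 = 248115 W
I_L = P_in / (√3·V_L·cosφ) = 248115 / (1.732 × 230 × 0.9) = 692 A

692 A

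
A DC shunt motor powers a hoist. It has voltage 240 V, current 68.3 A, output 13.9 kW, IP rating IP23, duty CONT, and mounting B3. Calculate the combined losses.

P_in = V·I = 240×68.3 = 16392 W
P_out = 13900 W
Losses = P_in − P_out = 16392 − 13900 = 2492 W

2.49 kW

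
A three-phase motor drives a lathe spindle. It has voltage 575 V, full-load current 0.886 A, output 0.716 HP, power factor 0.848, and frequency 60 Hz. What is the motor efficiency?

P_out = 0.716 × 746 = 534 W
P_in = √3·V_L·I_L·cosφ = 1.732 × 575 × 0.886 × 0.848 = 748 W
η = P_out / P_in = 534 / 748 = 0.714 = 71.4%

71.4 %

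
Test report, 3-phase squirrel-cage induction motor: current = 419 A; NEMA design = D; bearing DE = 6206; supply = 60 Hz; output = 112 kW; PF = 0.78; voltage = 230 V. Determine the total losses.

18.2 kW

P_in = √3·V·I·cosφ = 1.732×230×419×0.78 = 130192 W
P_out = 112000 W
Losses = P_in − P_out = 130192 − 112000 = 18192 W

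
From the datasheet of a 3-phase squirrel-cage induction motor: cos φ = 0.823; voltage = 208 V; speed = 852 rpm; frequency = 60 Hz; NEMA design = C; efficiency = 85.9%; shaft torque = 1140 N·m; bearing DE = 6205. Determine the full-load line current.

ω = 2π×852/60 = 89.22 rad/s; P_out = τω = 1140 × 89.22 = 101711 W
P_in = P_out / η = 101711 / 0.859 = 118406 W
I_L = P_in / (√3·V_L·cosφ) = 118406 / (1.732 × 208 × 0.823) = 399 A

399 A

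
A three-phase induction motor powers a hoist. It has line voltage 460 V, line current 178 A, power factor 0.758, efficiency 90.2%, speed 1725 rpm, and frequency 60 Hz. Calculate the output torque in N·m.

P_in = √3·V·I·cosφ = 1.732 × 460 × 178 × 0.758 = 107497 W
P_out = η·P_in = 0.902 × 107497 = 96962 W
n = 1725 rpm
ω = 2π×1725/60 = 180.6 rad/s
τ = P_out/ω = 96962/180.6 = 537 N·m

537 N·m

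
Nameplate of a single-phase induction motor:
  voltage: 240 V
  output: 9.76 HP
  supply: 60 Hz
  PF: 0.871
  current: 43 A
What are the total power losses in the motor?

P_in = V·I·cosφ = 240×43×0.871 = 8989 W
P_out = 9.76×746 = 7281 W
Losses = P_in − P_out = 8989 − 7281 = 1708 W

1710 W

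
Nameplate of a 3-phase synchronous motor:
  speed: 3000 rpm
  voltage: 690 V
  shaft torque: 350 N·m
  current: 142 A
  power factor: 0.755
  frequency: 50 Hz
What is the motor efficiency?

ω = 2π × 3000/60 = 314.2 rad/s; P_out = τω = 350 × 314.2 = 109970 W
P_in = √3·V_L·I_L·cosφ = 1.732 × 690 × 142 × 0.755 = 128125 W
η = P_out / P_in = 109970 / 128125 = 0.858 = 85.8%

85.8 %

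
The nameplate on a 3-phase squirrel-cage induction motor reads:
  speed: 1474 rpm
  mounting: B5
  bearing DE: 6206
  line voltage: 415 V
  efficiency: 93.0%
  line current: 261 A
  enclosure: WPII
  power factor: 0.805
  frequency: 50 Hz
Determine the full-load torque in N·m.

P_in = √3·V·I·cosφ = 1.732 × 415 × 261 × 0.805 = 151019 W
P_out = η·P_in = 0.93 × 151019 = 140448 W
n = 1474 rpm
ω = 2π×1474/60 = 154.4 rad/s
τ = P_out/ω = 140448/154.4 = 910 N·m

910 N·m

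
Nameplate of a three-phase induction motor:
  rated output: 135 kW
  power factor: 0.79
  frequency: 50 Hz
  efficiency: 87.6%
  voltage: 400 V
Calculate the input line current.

282 A

P_out = 135 kW = 135000 W
P_in = P_out / η = 135000 / 0.876 = 154110 W
I_L = P_in / (√3·V_L·cosφ) = 154110 / (1.732 × 400 × 0.79) = 282 A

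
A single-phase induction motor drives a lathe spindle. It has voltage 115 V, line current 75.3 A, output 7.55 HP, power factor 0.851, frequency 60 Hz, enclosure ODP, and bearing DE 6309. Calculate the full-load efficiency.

76.4 %

P_out = 7.55 × 746 = 5632 W
P_in = V·I·cosφ = 115 × 75.3 × 0.851 = 7369 W
η = P_out / P_in = 5632 / 7369 = 0.764 = 76.4%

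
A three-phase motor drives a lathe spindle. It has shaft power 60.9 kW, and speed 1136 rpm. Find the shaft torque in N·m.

ω = 2π × 1136/60 = 119 rad/s
τ = P/ω = 60900/119 = 512 N·m

512 N·m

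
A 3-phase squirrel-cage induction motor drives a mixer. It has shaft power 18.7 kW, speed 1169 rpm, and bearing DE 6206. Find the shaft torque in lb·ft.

113 lb·ft

ω = 2π × 1169/60 = 122.4 rad/s
τ = P/ω = 18700/122.4 = 152.8 N·m
In lb·ft: 152.8/1.356 = 113 lb·ft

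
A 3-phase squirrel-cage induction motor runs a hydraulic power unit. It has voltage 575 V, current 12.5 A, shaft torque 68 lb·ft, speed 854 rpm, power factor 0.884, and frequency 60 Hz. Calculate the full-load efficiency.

74.9 %

τ = 68 lb·ft × 1.356 = 92.21 N·m
ω = 2π × 854/60 = 89.43 rad/s; P_out = τω = 92.21 × 89.43 = 8246 W
P_in = √3·V_L·I_L·cosφ = 1.732 × 575 × 12.5 × 0.884 = 11005 W
η = P_out / P_in = 8246 / 11005 = 0.749 = 74.9%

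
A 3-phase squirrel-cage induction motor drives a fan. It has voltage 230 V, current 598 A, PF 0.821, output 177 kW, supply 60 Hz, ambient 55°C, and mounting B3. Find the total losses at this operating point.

18.6 kW

P_in = √3·V·I·cosφ = 1.732×230×598×0.821 = 195578 W
P_out = 177000 W
Losses = P_in − P_out = 195578 − 177000 = 18578 W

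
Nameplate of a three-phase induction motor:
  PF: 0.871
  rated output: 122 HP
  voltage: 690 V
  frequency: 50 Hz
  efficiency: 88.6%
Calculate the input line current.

P_out = 122 × 746 = 91012 W
P_in = P_out / η = 91012 / 0.886 = 102722 W
I_L = P_in / (√3·V_L·cosφ) = 102722 / (1.732 × 690 × 0.871) = 98.7 A

98.7 A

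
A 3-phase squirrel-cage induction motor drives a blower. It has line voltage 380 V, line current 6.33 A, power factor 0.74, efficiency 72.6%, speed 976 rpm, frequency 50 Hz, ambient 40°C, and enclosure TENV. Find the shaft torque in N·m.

21.9 N·m

P_in = √3·V·I·cosφ = 1.732 × 380 × 6.33 × 0.74 = 3083 W
P_out = η·P_in = 0.726 × 3083 = 2238 W
n = 976 rpm
ω = 2π×976/60 = 102.2 rad/s
τ = P_out/ω = 2238/102.2 = 21.9 N·m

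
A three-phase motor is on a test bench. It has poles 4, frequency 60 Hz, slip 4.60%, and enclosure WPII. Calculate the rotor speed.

1717 rpm

n_s = 120f/p = 120×60/4 = 1800 rpm
n = n_s(1 − s) = 1800 × (1 − 0.046) = 1717 rpm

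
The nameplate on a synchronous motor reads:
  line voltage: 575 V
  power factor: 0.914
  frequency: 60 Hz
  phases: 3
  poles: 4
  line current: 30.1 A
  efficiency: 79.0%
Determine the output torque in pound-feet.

84.7 lb·ft

P_in = √3·V·I·cosφ = 1.732 × 575 × 30.1 × 0.914 = 27399 W
P_out = η·P_in = 0.79 × 27399 = 21645 W
n = n_s = 120×60/4 = 1800 rpm (synchronous)
ω = 2π×1800/60 = 188.5 rad/s
τ = P_out/ω = 21645/188.5 = 114.8 N·m
In lb·ft: 114.8/1.356 = 84.7 lb·ft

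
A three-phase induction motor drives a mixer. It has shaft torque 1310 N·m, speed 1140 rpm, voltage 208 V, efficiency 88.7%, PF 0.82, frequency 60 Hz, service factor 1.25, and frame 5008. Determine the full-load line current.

ω = 2π×1140/60 = 119.4 rad/s; P_out = τω = 1310 × 119.4 = 156414 W
P_in = P_out / η = 156414 / 0.887 = 176340 W
I_L = P_in / (√3·V_L·cosφ) = 176340 / (1.732 × 208 × 0.82) = 597 A

597 A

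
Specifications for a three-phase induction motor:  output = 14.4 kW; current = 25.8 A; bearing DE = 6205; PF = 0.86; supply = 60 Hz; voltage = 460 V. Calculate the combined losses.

P_in = √3·V·I·cosφ = 1.732×460×25.8×0.86 = 17678 W
P_out = 14400 W
Losses = P_in − P_out = 17678 − 14400 = 3278 W

3280 W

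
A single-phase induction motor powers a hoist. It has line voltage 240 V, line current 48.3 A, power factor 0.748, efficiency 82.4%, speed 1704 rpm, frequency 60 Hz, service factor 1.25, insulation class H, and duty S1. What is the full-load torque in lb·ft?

P_in = V·I·cosφ = 240 × 48.3 × 0.748 = 8671 W
P_out = η·P_in = 0.824 × 8671 = 7145 W
n = 1704 rpm
ω = 2π×1704/60 = 178.4 rad/s
τ = P_out/ω = 7145/178.4 = 40.05 N·m
In lb·ft: 40.05/1.356 = 29.5 lb·ft

29.5 lb·ft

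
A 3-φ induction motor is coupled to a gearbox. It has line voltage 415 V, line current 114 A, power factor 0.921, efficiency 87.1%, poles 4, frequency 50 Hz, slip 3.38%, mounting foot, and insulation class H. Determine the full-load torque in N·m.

433 N·m

P_in = √3·V·I·cosφ = 1.732 × 415 × 114 × 0.921 = 75468 W
P_out = η·P_in = 0.871 × 75468 = 65733 W
n_s = 120×50/4 = 1500 rpm; n = 1500×(1−0.0338) = 1449 rpm
ω = 2π×1449/60 = 151.7 rad/s
τ = P_out/ω = 65733/151.7 = 433 N·m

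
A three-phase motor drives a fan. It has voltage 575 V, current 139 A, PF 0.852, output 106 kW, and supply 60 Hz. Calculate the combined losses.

P_in = √3·V·I·cosφ = 1.732×575×139×0.852 = 117942 W
P_out = 106000 W
Losses = P_in − P_out = 117942 − 106000 = 11942 W

11.9 kW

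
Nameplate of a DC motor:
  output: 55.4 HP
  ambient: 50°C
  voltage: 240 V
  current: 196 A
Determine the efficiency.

87.9 %

P_out = 55.4 × 746 = 41328 W
P_in = V·I = 240 × 196 = 47040 W
η = P_out / P_in = 41328 / 47040 = 0.879 = 87.9%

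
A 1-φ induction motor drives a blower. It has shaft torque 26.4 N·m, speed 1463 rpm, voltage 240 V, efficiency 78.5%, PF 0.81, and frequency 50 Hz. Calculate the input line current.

ω = 2π×1463/60 = 153.2 rad/s; P_out = τω = 26.4 × 153.2 = 4044 W
P_in = P_out / η = 4044 / 0.785 = 5152 W
I = P_in / (V·cosφ) = 5152 / (240 × 0.81) = 26.5 A

26.5 A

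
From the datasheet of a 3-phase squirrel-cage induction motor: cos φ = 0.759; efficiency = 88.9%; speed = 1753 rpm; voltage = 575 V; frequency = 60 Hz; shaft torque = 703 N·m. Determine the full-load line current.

ω = 2π×1753/60 = 183.6 rad/s; P_out = τω = 703 × 183.6 = 129071 W
P_in = P_out / η = 129071 / 0.889 = 145187 W
I_L = P_in / (√3·V_L·cosφ) = 145187 / (1.732 × 575 × 0.759) = 192 A

192 A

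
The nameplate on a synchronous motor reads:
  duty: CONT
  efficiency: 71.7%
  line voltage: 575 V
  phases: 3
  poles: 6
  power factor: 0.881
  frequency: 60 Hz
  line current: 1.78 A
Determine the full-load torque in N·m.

8.91 N·m

P_in = √3·V·I·cosφ = 1.732 × 575 × 1.78 × 0.881 = 1562 W
P_out = η·P_in = 0.717 × 1562 = 1120 W
n = n_s = 120×60/6 = 1200 rpm (synchronous)
ω = 2π×1200/60 = 125.7 rad/s
τ = P_out/ω = 1120/125.7 = 8.91 N·m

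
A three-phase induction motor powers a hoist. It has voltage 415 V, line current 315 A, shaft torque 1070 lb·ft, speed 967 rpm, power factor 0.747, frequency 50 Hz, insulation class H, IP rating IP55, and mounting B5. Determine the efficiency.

86.9 %

τ = 1070 lb·ft × 1.356 = 1451 N·m
ω = 2π × 967/60 = 101.3 rad/s; P_out = τω = 1451 × 101.3 = 146986 W
P_in = √3·V_L·I_L·cosφ = 1.732 × 415 × 315 × 0.747 = 169133 W
η = P_out / P_in = 146986 / 169133 = 0.869 = 86.9%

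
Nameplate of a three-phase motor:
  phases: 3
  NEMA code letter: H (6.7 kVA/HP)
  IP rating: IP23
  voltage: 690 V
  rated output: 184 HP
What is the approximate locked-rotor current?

1030 A

S_LR = 6.7 × 184 = 1232.8 kVA
I_LR = S_LR/(√3·V_L) = 1232800/(1.732×690) = 1030 A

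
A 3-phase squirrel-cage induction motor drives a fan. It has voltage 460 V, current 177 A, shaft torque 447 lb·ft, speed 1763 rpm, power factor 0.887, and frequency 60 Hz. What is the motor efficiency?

89.4 %

τ = 447 lb·ft × 1.356 = 606.1 N·m
ω = 2π × 1763/60 = 184.6 rad/s; P_out = τω = 606.1 × 184.6 = 111886 W
P_in = √3·V_L·I_L·cosφ = 1.732 × 460 × 177 × 0.887 = 125084 W
η = P_out / P_in = 111886 / 125084 = 0.894 = 89.4%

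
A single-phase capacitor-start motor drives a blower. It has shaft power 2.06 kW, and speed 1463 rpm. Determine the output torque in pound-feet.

9.92 lb·ft

ω = 2π × 1463/60 = 153.2 rad/s
τ = P/ω = 2060/153.2 = 13.45 N·m
In lb·ft: 13.45/1.356 = 9.92 lb·ft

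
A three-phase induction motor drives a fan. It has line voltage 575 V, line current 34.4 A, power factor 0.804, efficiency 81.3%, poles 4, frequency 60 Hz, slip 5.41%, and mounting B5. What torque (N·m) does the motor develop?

P_in = √3·V·I·cosφ = 1.732 × 575 × 34.4 × 0.804 = 27544 W
P_out = η·P_in = 0.813 × 27544 = 22393 W
n_s = 120×60/4 = 1800 rpm; n = 1800×(1−0.0541) = 1703 rpm
ω = 2π×1703/60 = 178.3 rad/s
τ = P_out/ω = 22393/178.3 = 126 N·m

126 N·m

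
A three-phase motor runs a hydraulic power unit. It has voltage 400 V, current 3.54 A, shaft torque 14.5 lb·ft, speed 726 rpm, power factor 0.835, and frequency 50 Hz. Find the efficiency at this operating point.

73.0 %

τ = 14.5 lb·ft × 1.356 = 19.66 N·m
ω = 2π × 726/60 = 76.03 rad/s; P_out = τω = 19.66 × 76.03 = 1495 W
P_in = √3·V_L·I_L·cosφ = 1.732 × 400 × 3.54 × 0.835 = 2048 W
η = P_out / P_in = 1495 / 2048 = 0.730 = 73.0%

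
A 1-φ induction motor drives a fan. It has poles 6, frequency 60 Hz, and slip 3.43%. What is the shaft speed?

1159 rpm

n_s = 120f/p = 120×60/6 = 1200 rpm
n = n_s(1 − s) = 1200 × (1 − 0.0343) = 1159 rpm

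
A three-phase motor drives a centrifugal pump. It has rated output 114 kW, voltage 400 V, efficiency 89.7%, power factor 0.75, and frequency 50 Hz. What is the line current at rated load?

P_out = 114 kW = 114000 W
P_in = P_out / η = 114000 / 0.897 = 127090 W
I_L = P_in / (√3·V_L·cosφ) = 127090 / (1.732 × 400 × 0.75) = 245 A

245 A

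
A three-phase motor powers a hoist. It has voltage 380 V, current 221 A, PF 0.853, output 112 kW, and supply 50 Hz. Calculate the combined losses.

12.1 kW

P_in = √3·V·I·cosφ = 1.732×380×221×0.853 = 124072 W
P_out = 112000 W
Losses = P_in − P_out = 124072 − 112000 = 12072 W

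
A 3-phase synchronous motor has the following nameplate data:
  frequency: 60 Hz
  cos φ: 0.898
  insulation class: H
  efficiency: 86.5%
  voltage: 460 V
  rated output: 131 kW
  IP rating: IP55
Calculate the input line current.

212 A

P_out = 131 kW = 131000 W
P_in = P_out / η = 131000 / 0.865 = 151445 W
I_L = P_in / (√3·V_L·cosφ) = 151445 / (1.732 × 460 × 0.898) = 212 A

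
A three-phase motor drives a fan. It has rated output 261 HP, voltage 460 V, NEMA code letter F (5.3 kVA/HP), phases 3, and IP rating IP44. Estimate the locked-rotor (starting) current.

S_LR = 5.3 × 261 = 1383.3 kVA
I_LR = S_LR/(√3·V_L) = 1383300/(1.732×460) = 1740 A

1740 A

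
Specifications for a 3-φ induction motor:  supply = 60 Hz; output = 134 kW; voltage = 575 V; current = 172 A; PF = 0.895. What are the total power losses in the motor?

P_in = √3·V·I·cosφ = 1.732×575×172×0.895 = 153309 W
P_out = 134000 W
Losses = P_in − P_out = 153309 − 134000 = 19309 W

19.3 kW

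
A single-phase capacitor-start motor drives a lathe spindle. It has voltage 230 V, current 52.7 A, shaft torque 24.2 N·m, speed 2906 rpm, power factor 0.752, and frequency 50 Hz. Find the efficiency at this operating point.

80.8 %

ω = 2π × 2906/60 = 304.3 rad/s; P_out = τω = 24.2 × 304.3 = 7364 W
P_in = V·I·cosφ = 230 × 52.7 × 0.752 = 9115 W
η = P_out / P_in = 7364 / 9115 = 0.808 = 80.8%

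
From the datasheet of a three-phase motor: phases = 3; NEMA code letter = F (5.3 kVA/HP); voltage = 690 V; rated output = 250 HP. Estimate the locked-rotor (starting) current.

1110 A

S_LR = 5.3 × 250 = 1325 kVA
I_LR = S_LR/(√3·V_L) = 1325000/(1.732×690) = 1110 A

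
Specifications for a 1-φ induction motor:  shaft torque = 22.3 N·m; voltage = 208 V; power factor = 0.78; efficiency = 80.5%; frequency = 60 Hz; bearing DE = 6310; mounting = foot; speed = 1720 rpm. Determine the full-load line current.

ω = 2π×1720/60 = 180.1 rad/s; P_out = τω = 22.3 × 180.1 = 4016 W
P_in = P_out / η = 4016 / 0.805 = 4989 W
I = P_in / (V·cosφ) = 4989 / (208 × 0.78) = 30.8 A

30.8 A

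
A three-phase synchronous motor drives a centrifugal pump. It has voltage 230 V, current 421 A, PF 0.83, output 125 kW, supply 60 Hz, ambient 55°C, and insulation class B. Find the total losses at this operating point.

P_in = √3·V·I·cosφ = 1.732×230×421×0.83 = 139199 W
P_out = 125000 W
Losses = P_in − P_out = 139199 − 125000 = 14199 W

14.2 kW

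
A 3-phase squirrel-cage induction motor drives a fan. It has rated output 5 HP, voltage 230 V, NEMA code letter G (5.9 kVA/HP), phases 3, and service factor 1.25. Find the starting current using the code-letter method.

74.1 A

S_LR = 5.9 × 5 = 29.5 kVA
I_LR = S_LR/(√3·V_L) = 29500/(1.732×230) = 74.1 A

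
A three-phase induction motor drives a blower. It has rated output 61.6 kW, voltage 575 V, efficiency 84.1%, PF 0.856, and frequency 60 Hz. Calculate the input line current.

P_out = 61.6 kW = 61600 W
P_in = P_out / η = 61600 / 0.841 = 73246 W
I_L = P_in / (√3·V_L·cosφ) = 73246 / (1.732 × 575 × 0.856) = 85.9 A

85.9 A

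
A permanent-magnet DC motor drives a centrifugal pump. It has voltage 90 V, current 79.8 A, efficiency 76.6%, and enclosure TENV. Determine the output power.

5.5 kW

P_in = V·I = 90 × 79.8 = 7182 W
P_out = η·P_in = 0.766 × 7182 = 5501 W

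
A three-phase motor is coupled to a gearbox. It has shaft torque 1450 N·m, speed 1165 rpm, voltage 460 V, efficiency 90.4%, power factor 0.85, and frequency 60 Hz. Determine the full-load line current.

289 A

ω = 2π×1165/60 = 122 rad/s; P_out = τω = 1450 × 122 = 176900 W
P_in = P_out / η = 176900 / 0.904 = 195686 W
I_L = P_in / (√3·V_L·cosφ) = 195686 / (1.732 × 460 × 0.85) = 289 A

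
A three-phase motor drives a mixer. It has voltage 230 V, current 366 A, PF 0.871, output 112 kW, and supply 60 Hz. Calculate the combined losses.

15000 W

P_in = √3·V·I·cosφ = 1.732×230×366×0.871 = 126992 W
P_out = 112000 W
Losses = P_in − P_out = 126992 − 112000 = 14992 W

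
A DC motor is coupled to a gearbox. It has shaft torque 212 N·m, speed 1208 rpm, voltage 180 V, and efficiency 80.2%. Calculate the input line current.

ω = 2π×1208/60 = 126.5 rad/s; P_out = τω = 212 × 126.5 = 26818 W
P_in = P_out / η = 26818 / 0.802 = 33439 W
I = P_in / V = 33439 / 180 = 186 A

186 A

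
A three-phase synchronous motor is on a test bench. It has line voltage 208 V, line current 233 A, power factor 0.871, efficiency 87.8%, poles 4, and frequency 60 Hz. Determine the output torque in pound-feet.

P_in = √3·V·I·cosφ = 1.732 × 208 × 233 × 0.871 = 73111 W
P_out = η·P_in = 0.878 × 73111 = 64191 W
n = n_s = 120×60/4 = 1800 rpm (synchronous)
ω = 2π×1800/60 = 188.5 rad/s
τ = P_out/ω = 64191/188.5 = 340.5 N·m
In lb·ft: 340.5/1.356 = 251 lb·ft

251 lb·ft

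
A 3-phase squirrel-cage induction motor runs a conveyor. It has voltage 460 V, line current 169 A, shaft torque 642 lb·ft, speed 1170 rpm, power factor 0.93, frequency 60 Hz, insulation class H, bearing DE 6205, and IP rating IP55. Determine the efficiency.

85.2 %

τ = 642 lb·ft × 1.356 = 870.6 N·m
ω = 2π × 1170/60 = 122.5 rad/s; P_out = τω = 870.6 × 122.5 = 106649 W
P_in = √3·V_L·I_L·cosφ = 1.732 × 460 × 169 × 0.93 = 125220 W
η = P_out / P_in = 106649 / 125220 = 0.852 = 85.2%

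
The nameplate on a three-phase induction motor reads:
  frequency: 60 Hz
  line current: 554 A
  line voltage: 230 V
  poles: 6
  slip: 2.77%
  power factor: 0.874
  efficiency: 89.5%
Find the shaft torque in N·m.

1410 N·m

P_in = √3·V·I·cosφ = 1.732 × 230 × 554 × 0.874 = 192884 W
P_out = η·P_in = 0.895 × 192884 = 172631 W
n_s = 120×60/6 = 1200 rpm; n = 1200×(1−0.0277) = 1167 rpm
ω = 2π×1167/60 = 122.2 rad/s
τ = P_out/ω = 172631/122.2 = 1410 N·m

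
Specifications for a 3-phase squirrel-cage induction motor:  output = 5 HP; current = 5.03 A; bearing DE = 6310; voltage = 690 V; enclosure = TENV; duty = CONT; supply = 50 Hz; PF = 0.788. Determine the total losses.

1010 W

P_in = √3·V·I·cosφ = 1.732×690×5.03×0.788 = 4737 W
P_out = 5×746 = 3730 W
Losses = P_in − P_out = 4737 − 3730 = 1007 W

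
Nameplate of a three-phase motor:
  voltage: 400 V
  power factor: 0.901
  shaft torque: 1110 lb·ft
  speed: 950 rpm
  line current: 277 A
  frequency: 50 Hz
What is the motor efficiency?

86.6 %

τ = 1110 lb·ft × 1.356 = 1505 N·m
ω = 2π × 950/60 = 99.48 rad/s; P_out = τω = 1505 × 99.48 = 149717 W
P_in = √3·V_L·I_L·cosφ = 1.732 × 400 × 277 × 0.901 = 172907 W
η = P_out / P_in = 149717 / 172907 = 0.866 = 86.6%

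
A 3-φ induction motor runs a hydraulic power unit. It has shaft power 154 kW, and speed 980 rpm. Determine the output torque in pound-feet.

1110 lb·ft

ω = 2π × 980/60 = 102.6 rad/s
τ = P/ω = 154000/102.6 = 1501 N·m
In lb·ft: 1501/1.356 = 1110 lb·ft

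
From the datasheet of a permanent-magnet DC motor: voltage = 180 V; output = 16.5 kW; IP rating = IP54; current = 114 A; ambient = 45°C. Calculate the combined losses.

4020 W

P_in = V·I = 180×114 = 20520 W
P_out = 16500 W
Losses = P_in − P_out = 20520 − 16500 = 4020 W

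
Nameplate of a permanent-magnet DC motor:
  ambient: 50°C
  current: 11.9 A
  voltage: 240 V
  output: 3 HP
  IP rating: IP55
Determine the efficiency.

P_out = 3 × 746 = 2238 W
P_in = V·I = 240 × 11.9 = 2856 W
η = P_out / P_in = 2238 / 2856 = 0.784 = 78.4%

78.4 %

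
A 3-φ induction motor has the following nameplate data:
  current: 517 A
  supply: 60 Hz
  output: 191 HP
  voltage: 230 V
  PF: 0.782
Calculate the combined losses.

P_in = √3·V·I·cosφ = 1.732×230×517×0.782 = 161055 W
P_out = 191×746 = 142486 W
Losses = P_in − P_out = 161055 − 142486 = 18569 W

18600 W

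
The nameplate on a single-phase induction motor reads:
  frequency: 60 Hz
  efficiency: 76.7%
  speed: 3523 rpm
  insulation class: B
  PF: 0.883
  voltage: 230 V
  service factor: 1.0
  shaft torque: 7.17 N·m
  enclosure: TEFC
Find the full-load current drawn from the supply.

ω = 2π×3523/60 = 368.9 rad/s; P_out = τω = 7.17 × 368.9 = 2645 W
P_in = P_out / η = 2645 / 0.767 = 3449 W
I = P_in / (V·cosφ) = 3449 / (230 × 0.883) = 17 A

17 A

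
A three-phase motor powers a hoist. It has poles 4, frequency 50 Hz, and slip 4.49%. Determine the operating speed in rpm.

1433 rpm

n_s = 120f/p = 120×50/4 = 1500 rpm
n = n_s(1 − s) = 1500 × (1 − 0.0449) = 1433 rpm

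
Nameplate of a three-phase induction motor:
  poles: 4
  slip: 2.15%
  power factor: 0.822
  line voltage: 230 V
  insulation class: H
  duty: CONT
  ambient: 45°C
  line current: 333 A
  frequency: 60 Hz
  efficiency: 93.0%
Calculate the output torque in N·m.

550 N·m

P_in = √3·V·I·cosφ = 1.732 × 230 × 333 × 0.822 = 109041 W
P_out = η·P_in = 0.93 × 109041 = 101408 W
n_s = 120×60/4 = 1800 rpm; n = 1800×(1−0.0215) = 1761 rpm
ω = 2π×1761/60 = 184.4 rad/s
τ = P_out/ω = 101408/184.4 = 550 N·m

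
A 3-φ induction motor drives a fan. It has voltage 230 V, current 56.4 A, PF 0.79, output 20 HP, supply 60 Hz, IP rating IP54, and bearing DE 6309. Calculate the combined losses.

2830 W

P_in = √3·V·I·cosφ = 1.732×230×56.4×0.79 = 17749 W
P_out = 20×746 = 14920 W
Losses = P_in − P_out = 17749 − 14920 = 2829 W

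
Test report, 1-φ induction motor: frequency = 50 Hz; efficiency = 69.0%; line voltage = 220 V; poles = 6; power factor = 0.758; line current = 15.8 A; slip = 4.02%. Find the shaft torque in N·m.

18.1 N·m

P_in = V·I·cosφ = 220 × 15.8 × 0.758 = 2635 W
P_out = η·P_in = 0.69 × 2635 = 1818 W
n_s = 120×50/6 = 1000 rpm; n = 1000×(1−0.0402) = 960 rpm
ω = 2π×960/60 = 100.5 rad/s
τ = P_out/ω = 1818/100.5 = 18.1 N·m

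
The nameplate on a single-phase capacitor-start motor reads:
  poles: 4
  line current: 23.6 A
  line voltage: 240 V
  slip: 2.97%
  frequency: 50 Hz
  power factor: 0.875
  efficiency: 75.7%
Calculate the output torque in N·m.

P_in = V·I·cosφ = 240 × 23.6 × 0.875 = 4956 W
P_out = η·P_in = 0.757 × 4956 = 3752 W
n_s = 120×50/4 = 1500 rpm; n = 1500×(1−0.0297) = 1455 rpm
ω = 2π×1455/60 = 152.4 rad/s
τ = P_out/ω = 3752/152.4 = 24.6 N·m

24.6 N·m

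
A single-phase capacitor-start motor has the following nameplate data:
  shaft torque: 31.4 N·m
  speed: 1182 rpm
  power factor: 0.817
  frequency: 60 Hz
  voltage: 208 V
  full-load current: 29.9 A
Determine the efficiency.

ω = 2π × 1182/60 = 123.8 rad/s; P_out = τω = 31.4 × 123.8 = 3887 W
P_in = V·I·cosφ = 208 × 29.9 × 0.817 = 5081 W
η = P_out / P_in = 3887 / 5081 = 0.765 = 76.5%

76.5 %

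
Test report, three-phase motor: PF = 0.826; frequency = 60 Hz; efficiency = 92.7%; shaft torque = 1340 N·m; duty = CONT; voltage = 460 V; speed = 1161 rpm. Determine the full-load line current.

ω = 2π×1161/60 = 121.6 rad/s; P_out = τω = 1340 × 121.6 = 162944 W
P_in = P_out / η = 162944 / 0.927 = 175776 W
I_L = P_in / (√3·V_L·cosφ) = 175776 / (1.732 × 460 × 0.826) = 267 A

267 A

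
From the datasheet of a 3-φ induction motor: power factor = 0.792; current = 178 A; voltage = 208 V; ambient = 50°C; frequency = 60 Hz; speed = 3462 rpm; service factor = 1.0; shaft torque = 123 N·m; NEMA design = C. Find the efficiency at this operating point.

87.8 %

ω = 2π × 3462/60 = 362.5 rad/s; P_out = τω = 123 × 362.5 = 44588 W
P_in = √3·V_L·I_L·cosφ = 1.732 × 208 × 178 × 0.792 = 50787 W
η = P_out / P_in = 44588 / 50787 = 0.878 = 87.8%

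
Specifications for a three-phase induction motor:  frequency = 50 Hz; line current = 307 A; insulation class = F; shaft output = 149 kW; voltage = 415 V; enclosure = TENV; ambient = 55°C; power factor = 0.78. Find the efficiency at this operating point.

P_out = 149 kW = 149000 W
P_in = √3·V_L·I_L·cosφ = 1.732 × 415 × 307 × 0.78 = 172119 W
η = P_out / P_in = 149000 / 172119 = 0.866 = 86.6%

86.6 %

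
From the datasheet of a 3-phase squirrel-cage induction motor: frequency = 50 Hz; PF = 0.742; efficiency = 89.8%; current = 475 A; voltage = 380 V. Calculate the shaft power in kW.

208 kW

P_in = √3·V·I·cosφ = 1.732 × 380 × 475 × 0.742 = 231968 W
P_out = η·P_in = 0.898 × 231968 = 208307 W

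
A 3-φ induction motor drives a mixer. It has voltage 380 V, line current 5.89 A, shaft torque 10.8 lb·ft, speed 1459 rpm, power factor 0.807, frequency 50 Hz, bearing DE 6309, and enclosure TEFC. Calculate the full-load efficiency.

71.5 %

τ = 10.8 lb·ft × 1.356 = 14.64 N·m
ω = 2π × 1459/60 = 152.8 rad/s; P_out = τω = 14.64 × 152.8 = 2237 W
P_in = √3·V_L·I_L·cosφ = 1.732 × 380 × 5.89 × 0.807 = 3128 W
η = P_out / P_in = 2237 / 3128 = 0.715 = 71.5%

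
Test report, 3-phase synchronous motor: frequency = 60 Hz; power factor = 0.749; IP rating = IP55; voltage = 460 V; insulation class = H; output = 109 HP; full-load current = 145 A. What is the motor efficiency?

P_out = 109 × 746 = 81314 W
P_in = √3·V_L·I_L·cosφ = 1.732 × 460 × 145 × 0.749 = 86528 W
η = P_out / P_in = 81314 / 86528 = 0.940 = 94.0%

94.0 %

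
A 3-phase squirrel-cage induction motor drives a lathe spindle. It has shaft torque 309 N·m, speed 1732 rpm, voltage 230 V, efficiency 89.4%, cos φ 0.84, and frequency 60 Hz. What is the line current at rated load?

ω = 2π×1732/60 = 181.4 rad/s; P_out = τω = 309 × 181.4 = 56053 W
P_in = P_out / η = 56053 / 0.894 = 62699 W
I_L = P_in / (√3·V_L·cosφ) = 62699 / (1.732 × 230 × 0.84) = 187 A

187 A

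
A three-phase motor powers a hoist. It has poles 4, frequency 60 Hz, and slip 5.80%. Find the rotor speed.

n_s = 120f/p = 120×60/4 = 1800 rpm
n = n_s(1 − s) = 1800 × (1 − 0.058) = 1696 rpm

1696 rpm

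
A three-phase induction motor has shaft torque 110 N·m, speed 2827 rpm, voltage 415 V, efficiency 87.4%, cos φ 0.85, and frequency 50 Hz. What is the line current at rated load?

ω = 2π×2827/60 = 296 rad/s; P_out = τω = 110 × 296 = 32560 W
P_in = P_out / η = 32560 / 0.874 = 37254 W
I_L = P_in / (√3·V_L·cosφ) = 37254 / (1.732 × 415 × 0.85) = 61 A

61 A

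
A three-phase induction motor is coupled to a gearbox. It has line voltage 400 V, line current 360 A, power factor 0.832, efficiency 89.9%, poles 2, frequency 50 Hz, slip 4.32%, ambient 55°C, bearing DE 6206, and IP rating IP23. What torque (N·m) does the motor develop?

621 N·m

P_in = √3·V·I·cosφ = 1.732 × 400 × 360 × 0.832 = 207507 W
P_out = η·P_in = 0.899 × 207507 = 186549 W
n_s = 120×50/2 = 3000 rpm; n = 3000×(1−0.0432) = 2870 rpm
ω = 2π×2870/60 = 300.5 rad/s
τ = P_out/ω = 186549/300.5 = 621 N·m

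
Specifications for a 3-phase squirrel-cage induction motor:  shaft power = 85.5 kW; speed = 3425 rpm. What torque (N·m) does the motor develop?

238 N·m

ω = 2π × 3425/60 = 358.7 rad/s
τ = P/ω = 85500/358.7 = 238 N·m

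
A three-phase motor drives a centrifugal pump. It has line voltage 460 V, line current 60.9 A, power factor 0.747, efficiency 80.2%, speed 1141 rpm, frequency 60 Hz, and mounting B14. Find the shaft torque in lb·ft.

P_in = √3·V·I·cosφ = 1.732 × 460 × 60.9 × 0.747 = 36245 W
P_out = η·P_in = 0.802 × 36245 = 29068 W
n = 1141 rpm
ω = 2π×1141/60 = 119.5 rad/s
τ = P_out/ω = 29068/119.5 = 243.2 N·m
In lb·ft: 243.2/1.356 = 179 lb·ft

179 lb·ft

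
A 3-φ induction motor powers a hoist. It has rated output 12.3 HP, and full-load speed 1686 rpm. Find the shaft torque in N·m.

52 N·m

P_out = 12.3 × 746 = 9176 W
ω = 2π × 1686/60 = 176.6 rad/s
τ = P_out/ω = 9176/176.6 = 52 N·m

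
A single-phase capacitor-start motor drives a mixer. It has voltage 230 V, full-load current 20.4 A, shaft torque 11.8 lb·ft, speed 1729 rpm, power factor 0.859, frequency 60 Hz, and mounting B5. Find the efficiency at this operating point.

τ = 11.8 lb·ft × 1.356 = 16 N·m
ω = 2π × 1729/60 = 181.1 rad/s; P_out = τω = 16 × 181.1 = 2898 W
P_in = V·I·cosφ = 230 × 20.4 × 0.859 = 4030 W
η = P_out / P_in = 2898 / 4030 = 0.719 = 71.9%

71.9 %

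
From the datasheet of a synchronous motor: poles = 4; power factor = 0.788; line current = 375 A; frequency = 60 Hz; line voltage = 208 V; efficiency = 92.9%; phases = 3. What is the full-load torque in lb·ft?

387 lb·ft

P_in = √3·V·I·cosφ = 1.732 × 208 × 375 × 0.788 = 106456 W
P_out = η·P_in = 0.929 × 106456 = 98898 W
n = n_s = 120×60/4 = 1800 rpm (synchronous)
ω = 2π×1800/60 = 188.5 rad/s
τ = P_out/ω = 98898/188.5 = 524.7 N·m
In lb·ft: 524.7/1.356 = 387 lb·ft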